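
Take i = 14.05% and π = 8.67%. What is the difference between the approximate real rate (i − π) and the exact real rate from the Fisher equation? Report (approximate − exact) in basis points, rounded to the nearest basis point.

43 basis points

Approximate: r ≈ 14.050% − 8.670% = 5.3800%
Exact: (1 + 0.1405)/(1 + 0.0867) − 1 = 4.9508%
Error = 5.3800% − 4.9508% = 0.4292% → 43 basis points.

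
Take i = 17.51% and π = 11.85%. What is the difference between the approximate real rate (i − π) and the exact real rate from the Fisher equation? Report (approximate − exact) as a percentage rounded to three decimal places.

0.600%

Approximate: r ≈ 17.510% − 11.850% = 5.6600%
Exact: (1 + 0.1751)/(1 + 0.1185) − 1 = 5.0603%
Error = 5.6600% − 5.0603% = 0.5997% → 0.600%.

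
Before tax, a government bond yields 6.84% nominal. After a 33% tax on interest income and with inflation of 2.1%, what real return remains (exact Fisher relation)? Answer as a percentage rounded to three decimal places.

2.432%

After-tax nominal return = 6.84% × (1 − 0.33) = 4.5828%.
1 + r = 1.045828 / 1.02100 = 1.024317
After-tax real rate = 1.024317 − 1 → 2.432%.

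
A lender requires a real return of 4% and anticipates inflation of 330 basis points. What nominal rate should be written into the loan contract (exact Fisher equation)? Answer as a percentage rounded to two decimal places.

(1 + i) = (1 + r)(1 + π) = 1.04000 × 1.03300 = 1.07432
i = 1.07432 − 1, so the required nominal rate is 7.43%.

7.43%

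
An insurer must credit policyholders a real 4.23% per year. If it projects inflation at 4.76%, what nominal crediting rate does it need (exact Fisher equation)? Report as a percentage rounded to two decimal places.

9.19%

(1 + i) = (1 + r)(1 + π) = 1.04230 × 1.04760 = 1.09191348
i = 1.09191348 − 1, so the required nominal rate is 9.19%.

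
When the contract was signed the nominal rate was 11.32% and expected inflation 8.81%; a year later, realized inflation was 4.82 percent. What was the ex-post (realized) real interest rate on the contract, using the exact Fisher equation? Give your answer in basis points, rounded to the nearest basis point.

620 basis points

Ex-post: (1 + 0.1132)/(1 + 0.0482) − 1 = 6.2011%
So the realized real rate is 620 basis points.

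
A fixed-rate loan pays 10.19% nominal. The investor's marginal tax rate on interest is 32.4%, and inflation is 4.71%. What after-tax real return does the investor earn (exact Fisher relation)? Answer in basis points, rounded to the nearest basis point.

After-tax nominal return = 10.19% × (1 − 0.324) = 6.88844%.
1 + r = 1.0688844 / 1.04710 = 1.020805
After-tax real rate = 1.020805 − 1 → 208 basis points.

208 basis points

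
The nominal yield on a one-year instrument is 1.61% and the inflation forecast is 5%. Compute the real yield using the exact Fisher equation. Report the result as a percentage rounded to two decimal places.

-3.23%

By the Fisher equation, 1 + r = (1 + i)/(1 + π).
1 + r = 1.01610 / 1.05000 = 0.967714
r = 0.967714 − 1 = -3.2286%, i.e. -3.23%.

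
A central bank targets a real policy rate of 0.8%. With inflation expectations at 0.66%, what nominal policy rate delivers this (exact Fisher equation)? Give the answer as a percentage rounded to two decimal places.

1.47%

(1 + i) = (1 + r)(1 + π) = 1.00800 × 1.00660 = 1.0146528
i = 1.0146528 − 1, so the required nominal rate is 1.47%.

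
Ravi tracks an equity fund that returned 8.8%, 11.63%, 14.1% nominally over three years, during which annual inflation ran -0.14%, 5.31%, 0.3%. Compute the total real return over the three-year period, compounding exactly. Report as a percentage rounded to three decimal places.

31.381%

Compound the nominal returns: 1.0880 × 1.1163 × 1.1410 = 1.385784.
Compound inflation: 0.9986 × 1.0531 × 1.0030 = 1.054781.
Deflate: 1.385784 / 1.054781 = 1.313812.
Total real return = 1.313812 − 1 → 31.381%.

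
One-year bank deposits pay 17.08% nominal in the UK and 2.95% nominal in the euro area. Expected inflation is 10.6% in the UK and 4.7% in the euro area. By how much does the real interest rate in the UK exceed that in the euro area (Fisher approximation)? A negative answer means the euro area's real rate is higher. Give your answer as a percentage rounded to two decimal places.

8.23%

The UK: 17.08% − 10.6% = 6.480%
The euro area: 2.95% − 4.7% = -1.750%
Differential = 8.230% → 8.23%.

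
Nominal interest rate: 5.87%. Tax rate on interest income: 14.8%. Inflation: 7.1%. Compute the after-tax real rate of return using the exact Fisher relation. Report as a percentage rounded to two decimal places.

After-tax nominal return = 5.87% × (1 − 0.148) = 5.00124%.
1 + r = 1.0500124 / 1.07100 = 0.980404
After-tax real rate = 0.980404 − 1 → -1.96%.

-1.96%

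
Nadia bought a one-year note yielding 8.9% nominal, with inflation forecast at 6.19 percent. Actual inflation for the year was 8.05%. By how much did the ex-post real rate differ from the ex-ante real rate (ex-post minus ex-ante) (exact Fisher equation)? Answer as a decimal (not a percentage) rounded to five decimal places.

Ex-ante: (1 + 0.0890)/(1 + 0.0619) − 1 = 2.5520%
Ex-post: (1 + 0.0890)/(1 + 0.0805) − 1 = 0.7867%
Difference (ex-post − ex-ante) = -1.7654% → -0.01765.

-0.01765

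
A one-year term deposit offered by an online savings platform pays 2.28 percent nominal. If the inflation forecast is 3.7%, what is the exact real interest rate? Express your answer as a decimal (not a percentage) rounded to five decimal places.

-0.01369

By the Fisher relation, 1 + r = (1 + i)/(1 + π).
1 + r = 1.02280 / 1.03700 = 0.986307
r = 0.986307 − 1 = -1.3693%, i.e. -0.01369.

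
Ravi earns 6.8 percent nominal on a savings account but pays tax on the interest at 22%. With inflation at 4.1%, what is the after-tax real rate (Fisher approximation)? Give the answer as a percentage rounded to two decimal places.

1.20%

After-tax nominal return = 6.8% × (1 − 0.22) = 5.3040%.
r ≈ 5.3040% − 4.1% → 1.20%.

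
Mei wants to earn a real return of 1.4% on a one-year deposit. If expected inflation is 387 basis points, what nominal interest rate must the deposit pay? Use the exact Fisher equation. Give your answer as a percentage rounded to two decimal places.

5.32%

(1 + i) = (1 + r)(1 + π) = 1.01400 × 1.03870 = 1.0532418
i = 1.0532418 − 1, so the required nominal rate is 5.32%.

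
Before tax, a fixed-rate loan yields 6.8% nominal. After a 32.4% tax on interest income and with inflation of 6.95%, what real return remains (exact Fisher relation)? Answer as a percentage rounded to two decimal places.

-2.20%

After-tax nominal return = 6.8% × (1 − 0.324) = 4.5968%.
1 + r = 1.045968 / 1.06950 = 0.977997
After-tax real rate = 0.977997 − 1 → -2.20%.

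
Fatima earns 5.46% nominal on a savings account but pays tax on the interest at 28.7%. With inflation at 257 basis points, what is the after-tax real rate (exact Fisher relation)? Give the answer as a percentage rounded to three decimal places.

1.290%

After-tax nominal return = 5.46% × (1 − 0.287) = 3.89298%.
1 + r = 1.0389298 / 1.02570 = 1.012898
After-tax real rate = 1.012898 − 1 → 1.290%.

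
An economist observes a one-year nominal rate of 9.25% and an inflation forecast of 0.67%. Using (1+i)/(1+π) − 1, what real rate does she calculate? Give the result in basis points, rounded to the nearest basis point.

852 basis points

By the Fisher equation, 1 + r = (1 + i)/(1 + π).
1 + r = 1.09250 / 1.00670 = 1.085229
r = 1.085229 − 1 = 8.5229%, i.e. 852 basis points.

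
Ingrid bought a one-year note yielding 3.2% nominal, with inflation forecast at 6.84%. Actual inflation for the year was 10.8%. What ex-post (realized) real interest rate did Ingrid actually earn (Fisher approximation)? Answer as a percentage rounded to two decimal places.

Ex-post: 3.2% − 10.8% = -7.600%
So the realized real rate is -7.60%.

-7.60%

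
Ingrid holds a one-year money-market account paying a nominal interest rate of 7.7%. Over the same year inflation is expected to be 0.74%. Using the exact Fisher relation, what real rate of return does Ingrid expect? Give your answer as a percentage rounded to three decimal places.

6.909%

By the Fisher relation, 1 + r = (1 + i)/(1 + π).
1 + r = 1.07700 / 1.00740 = 1.069089
r = 1.069089 − 1 = 6.9089%, i.e. 6.909%.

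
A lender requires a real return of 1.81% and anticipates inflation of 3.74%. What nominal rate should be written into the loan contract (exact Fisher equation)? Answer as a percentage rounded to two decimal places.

(1 + i) = (1 + r)(1 + π) = 1.01810 × 1.03740 = 1.05617694
i = 1.05617694 − 1, so the required nominal rate is 5.62%.

5.62%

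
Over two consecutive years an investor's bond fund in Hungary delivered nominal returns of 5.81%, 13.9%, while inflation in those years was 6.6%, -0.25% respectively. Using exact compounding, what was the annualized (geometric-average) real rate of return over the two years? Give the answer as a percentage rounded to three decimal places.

6.461%

Compound the nominal returns: 1.0581 × 1.1390 = 1.20517590.
Compound inflation: 1.0660 × 0.9975 = 1.06333500.
Deflate: 1.20517590 / 1.06333500 = 1.13339249.
Annualized real rate = 1.13339249^(1/2) − 1 = 6.4609% → 6.461%.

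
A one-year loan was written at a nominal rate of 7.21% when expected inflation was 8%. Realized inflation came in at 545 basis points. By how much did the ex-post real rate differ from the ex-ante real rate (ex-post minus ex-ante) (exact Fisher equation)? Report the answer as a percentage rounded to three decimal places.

Ex-ante: (1 + 0.0721)/(1 + 0.0800) − 1 = -0.73148%
Ex-post: (1 + 0.0721)/(1 + 0.0545) − 1 = 1.66904%
Difference (ex-post − ex-ante) = 2.40052% → 2.401%.

2.401%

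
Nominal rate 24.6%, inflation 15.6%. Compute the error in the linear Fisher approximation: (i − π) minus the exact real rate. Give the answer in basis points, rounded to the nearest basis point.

121 basis points

Approximate: r ≈ 24.600% − 15.600% = 9.0000%
Exact: (1 + 0.2460)/(1 + 0.1560) − 1 = 7.7855%
Error = 9.0000% − 7.7855% = 1.2145% → 121 basis points.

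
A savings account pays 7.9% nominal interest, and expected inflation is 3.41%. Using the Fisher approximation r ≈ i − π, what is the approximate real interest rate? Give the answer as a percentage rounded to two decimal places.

4.49%

r ≈ i − π = 7.9% − 3.41% = 4.49%.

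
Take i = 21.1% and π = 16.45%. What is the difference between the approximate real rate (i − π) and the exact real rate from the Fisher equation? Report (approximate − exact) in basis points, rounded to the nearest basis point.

Approximate: r ≈ 21.100% − 16.450% = 4.6500%
Exact: (1 + 0.2110)/(1 + 0.1645) − 1 = 3.9931%
Error = 4.6500% − 3.9931% = 0.6569% → 66 basis points.

66 basis points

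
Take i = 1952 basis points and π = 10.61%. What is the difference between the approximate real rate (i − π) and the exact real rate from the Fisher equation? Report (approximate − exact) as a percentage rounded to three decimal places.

0.855%

Approximate: r ≈ 19.520% − 10.610% = 8.9100%
Exact: (1 + 0.1952)/(1 + 0.1061) − 1 = 8.0553%
Error = 8.9100% − 8.0553% = 0.8547% → 0.855%.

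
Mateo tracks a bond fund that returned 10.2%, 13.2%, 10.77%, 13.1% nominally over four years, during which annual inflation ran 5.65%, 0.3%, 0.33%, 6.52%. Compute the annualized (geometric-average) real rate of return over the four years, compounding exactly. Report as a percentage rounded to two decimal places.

8.39%

Nominal growth factor = 1.1020 × 1.1320 × 1.1077 × 1.1310 = 1.56283375
Price-level growth factor = 1.0565 × 1.0030 × 1.0033 × 1.0652 = 1.13248486
Real growth factor = 1.56283375 / 1.13248486 = 1.38000410
Annualized real rate = 1.38000410^(1/4) − 1 = 8.3852% → 8.39%.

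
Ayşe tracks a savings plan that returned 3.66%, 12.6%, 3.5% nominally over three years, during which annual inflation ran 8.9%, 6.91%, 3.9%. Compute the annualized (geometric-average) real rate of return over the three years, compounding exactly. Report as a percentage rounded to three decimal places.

-0.044%

Nominal growth factor = 1.0366 × 1.1260 × 1.0350 = 1.20806401
Price-level growth factor = 1.0890 × 1.0691 × 1.0390 = 1.20965565
Real growth factor = 1.20806401 / 1.20965565 = 0.99868422
Annualized real rate = 0.99868422^(1/3) − 1 = -0.0439% → -0.044%.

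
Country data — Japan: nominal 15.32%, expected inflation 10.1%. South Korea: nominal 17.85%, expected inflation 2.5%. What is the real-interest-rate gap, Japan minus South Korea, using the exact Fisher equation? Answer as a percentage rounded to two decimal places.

-10.23%

Japan: (1 + 0.1532)/(1 + 0.1010) − 1 = 4.7411%
South Korea: (1 + 0.1785)/(1 + 0.0250) − 1 = 14.9756%
Differential = 4.7411% − 14.9756% = -10.2345% → -10.23%.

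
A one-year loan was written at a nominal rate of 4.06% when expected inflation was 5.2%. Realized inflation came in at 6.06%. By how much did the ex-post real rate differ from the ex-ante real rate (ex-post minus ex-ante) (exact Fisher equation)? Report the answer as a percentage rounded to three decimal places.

-0.802%

Ex-ante: (1 + 0.0406)/(1 + 0.0520) − 1 = -1.0837%
Ex-post: (1 + 0.0406)/(1 + 0.0606) − 1 = -1.8857%
Difference (ex-post − ex-ante) = -0.8021% → -0.802%.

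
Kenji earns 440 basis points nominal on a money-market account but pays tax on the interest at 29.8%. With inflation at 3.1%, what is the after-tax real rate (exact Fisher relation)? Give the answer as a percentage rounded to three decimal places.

-0.011%

After-tax nominal return = 4.4% × (1 − 0.298) = 3.0888%.
1 + r = 1.030888 / 1.03100 = 0.999891
After-tax real rate = 0.999891 − 1 → -0.011%.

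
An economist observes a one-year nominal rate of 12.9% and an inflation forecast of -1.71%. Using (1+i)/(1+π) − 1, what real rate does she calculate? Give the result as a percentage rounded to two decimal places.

1 + r = 1.12900 / 0.98290 = 1.148642
r = 1.148642 − 1 = 14.8642%, i.e. 14.86%.

14.86%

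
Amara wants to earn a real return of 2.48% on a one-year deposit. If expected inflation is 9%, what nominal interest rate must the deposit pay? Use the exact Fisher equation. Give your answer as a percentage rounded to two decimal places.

11.70%

(1 + i) = (1 + r)(1 + π) = 1.02480 × 1.09000 = 1.117032
i = 1.117032 − 1, so the required nominal rate is 11.70%.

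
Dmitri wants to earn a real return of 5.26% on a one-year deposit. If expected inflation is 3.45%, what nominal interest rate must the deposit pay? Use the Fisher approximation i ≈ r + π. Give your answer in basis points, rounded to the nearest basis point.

i ≈ r + π = 5.26% + 3.45% = 871 basis points.

871 basis points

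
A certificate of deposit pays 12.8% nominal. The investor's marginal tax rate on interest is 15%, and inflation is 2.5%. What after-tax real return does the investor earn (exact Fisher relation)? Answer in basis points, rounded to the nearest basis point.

After-tax nominal return = 12.8% × (1 − 0.15) = 10.8800%.
1 + r = 1.10880 / 1.02500 = 1.081756
After-tax real rate = 1.081756 − 1 → 818 basis points.

818 basis points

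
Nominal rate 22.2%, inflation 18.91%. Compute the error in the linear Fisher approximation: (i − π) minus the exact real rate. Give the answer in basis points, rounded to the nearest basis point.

52 basis points

Approximate: r ≈ 22.200% − 18.910% = 3.2900%
Exact: (1 + 0.2220)/(1 + 0.1891) − 1 = 2.7668%
Error = 3.2900% − 2.7668% = 0.5232% → 52 basis points.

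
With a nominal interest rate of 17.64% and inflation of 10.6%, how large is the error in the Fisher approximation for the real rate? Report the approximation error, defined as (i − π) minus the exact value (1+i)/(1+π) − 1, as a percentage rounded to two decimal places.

0.67%

Approximate: r ≈ 17.640% − 10.600% = 7.0400%
Exact: (1 + 0.1764)/(1 + 0.1060) − 1 = 6.3653%
Error = 7.0400% − 6.3653% = 0.6747% → 0.67%.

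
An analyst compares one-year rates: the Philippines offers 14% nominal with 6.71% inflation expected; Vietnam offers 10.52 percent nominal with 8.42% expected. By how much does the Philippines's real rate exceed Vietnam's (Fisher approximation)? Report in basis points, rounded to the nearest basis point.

519 basis points

The Philippines: 14% − 6.71% = 7.290%
Vietnam: 10.52% − 8.42% = 2.100%
Differential = 5.190% → 519 basis points.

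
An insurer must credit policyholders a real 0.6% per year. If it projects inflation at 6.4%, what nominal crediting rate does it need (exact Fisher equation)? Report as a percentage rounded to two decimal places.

7.04%

(1 + i) = (1 + r)(1 + π) = 1.00600 × 1.06400 = 1.070384
i = 1.070384 − 1, so the required nominal rate is 7.04%.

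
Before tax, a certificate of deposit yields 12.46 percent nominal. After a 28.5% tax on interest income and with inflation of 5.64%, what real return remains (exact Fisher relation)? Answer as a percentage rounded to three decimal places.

3.094%

After-tax nominal return = 12.46% × (1 − 0.285) = 8.9089%.
1 + r = 1.089089 / 1.05640 = 1.030944
After-tax real rate = 1.030944 − 1 → 3.094%.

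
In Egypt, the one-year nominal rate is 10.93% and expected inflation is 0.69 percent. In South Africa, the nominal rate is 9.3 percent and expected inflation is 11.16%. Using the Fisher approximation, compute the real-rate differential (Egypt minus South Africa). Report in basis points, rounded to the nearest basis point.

Egypt: 10.93% − 0.69% = 10.240%
South Africa: 9.3% − 11.16% = -1.860%
Differential = 12.100% → 1210 basis points.

1210 basis points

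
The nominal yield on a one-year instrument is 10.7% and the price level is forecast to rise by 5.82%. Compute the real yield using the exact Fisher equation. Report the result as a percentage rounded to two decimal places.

By the Fisher relation, 1 + r = (1 + i)/(1 + π).
1 + r = 1.10700 / 1.05820 = 1.046116
r = 1.046116 − 1 = 4.6116%, i.e. 4.61%.

4.61%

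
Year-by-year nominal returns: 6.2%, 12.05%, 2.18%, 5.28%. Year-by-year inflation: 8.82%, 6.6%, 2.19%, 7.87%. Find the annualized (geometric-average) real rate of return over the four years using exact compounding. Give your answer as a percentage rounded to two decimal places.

0.03%

Compound the nominal returns: 1.0620 × 1.1205 × 1.0218 × 1.0528 = 1.28011254.
Compound inflation: 1.0882 × 1.0660 × 1.0219 × 1.0787 = 1.27871866.
Deflate: 1.28011254 / 1.27871866 = 1.00109006.
Annualized real rate = 1.00109006^(1/4) − 1 = 0.0272% → 0.03%.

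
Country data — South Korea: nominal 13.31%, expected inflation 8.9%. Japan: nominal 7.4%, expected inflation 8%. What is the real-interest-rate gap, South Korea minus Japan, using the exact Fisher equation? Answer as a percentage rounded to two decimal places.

South Korea: (1 + 0.1331)/(1 + 0.0890) − 1 = 4.0496%
Japan: (1 + 0.0740)/(1 + 0.0800) − 1 = -0.5556%
Differential = 4.0496% − (-0.5556%) = 4.6051% → 4.61%.

4.61%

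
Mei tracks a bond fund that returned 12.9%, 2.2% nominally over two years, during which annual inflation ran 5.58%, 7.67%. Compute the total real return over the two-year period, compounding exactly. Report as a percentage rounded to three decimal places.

1.501%

Nominal growth factor = 1.1290 × 1.0220 = 1.153838
Price-level growth factor = 1.0558 × 1.0767 = 1.136780
Real growth factor = 1.153838 / 1.136780 = 1.015006
Total real return = 1.015006 − 1 → 1.501%.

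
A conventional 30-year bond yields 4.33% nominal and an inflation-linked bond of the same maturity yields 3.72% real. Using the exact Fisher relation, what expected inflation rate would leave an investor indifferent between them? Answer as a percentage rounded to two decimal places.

0.59%

(1 + π) = (1 + i)/(1 + r) = 1.04330 / 1.03720 = 1.005881
Break-even inflation = 1.005881 − 1 → 0.59%.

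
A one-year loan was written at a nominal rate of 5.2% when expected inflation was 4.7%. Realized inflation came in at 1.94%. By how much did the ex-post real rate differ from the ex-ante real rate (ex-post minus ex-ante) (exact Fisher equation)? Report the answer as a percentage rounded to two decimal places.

Ex-ante: (1 + 0.0520)/(1 + 0.0470) − 1 = 0.4776%
Ex-post: (1 + 0.0520)/(1 + 0.0194) − 1 = 3.1980%
Difference (ex-post − ex-ante) = 2.7204% → 2.72%.

2.72%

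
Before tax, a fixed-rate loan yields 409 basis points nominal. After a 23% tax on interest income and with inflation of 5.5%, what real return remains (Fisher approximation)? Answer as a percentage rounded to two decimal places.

-2.35%

After-tax nominal return = 4.09% × (1 − 0.23) = 3.1493%.
r ≈ 3.1493% − 5.5% → -2.35%.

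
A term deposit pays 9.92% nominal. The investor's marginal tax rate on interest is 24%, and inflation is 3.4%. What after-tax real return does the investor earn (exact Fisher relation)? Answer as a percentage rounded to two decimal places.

After-tax nominal return = 9.92% × (1 − 0.24) = 7.5392%.
1 + r = 1.075392 / 1.03400 = 1.040031
After-tax real rate = 1.040031 − 1 → 4.00%.

4.00%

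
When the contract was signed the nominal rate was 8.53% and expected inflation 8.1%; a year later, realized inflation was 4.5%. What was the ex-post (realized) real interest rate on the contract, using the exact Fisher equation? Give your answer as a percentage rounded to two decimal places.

Ex-post: (1 + 0.0853)/(1 + 0.0450) − 1 = 3.8565%
So the realized real rate is 3.86%.

3.86%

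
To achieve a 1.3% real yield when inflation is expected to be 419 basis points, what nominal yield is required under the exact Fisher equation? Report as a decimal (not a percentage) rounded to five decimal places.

0.05544

(1 + i) = (1 + r)(1 + π) = 1.01300 × 1.04190 = 1.0554447
i = 1.0554447 − 1, so the required nominal rate is 0.05544.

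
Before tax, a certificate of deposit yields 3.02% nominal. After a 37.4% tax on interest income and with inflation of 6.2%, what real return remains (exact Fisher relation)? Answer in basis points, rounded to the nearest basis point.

After-tax nominal return = 3.02% × (1 − 0.374) = 1.89052%.
1 + r = 1.0189052 / 1.06200 = 0.959421
After-tax real rate = 0.959421 − 1 → -406 basis points.

-406 basis points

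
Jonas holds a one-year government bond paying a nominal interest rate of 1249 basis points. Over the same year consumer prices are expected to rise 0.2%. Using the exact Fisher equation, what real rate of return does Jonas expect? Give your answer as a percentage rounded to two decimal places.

12.27%

By the Fisher equation, 1 + r = (1 + i)/(1 + π).
1 + r = 1.12490 / 1.00200 = 1.122655
r = 1.122655 − 1 = 12.2655%, i.e. 12.27%.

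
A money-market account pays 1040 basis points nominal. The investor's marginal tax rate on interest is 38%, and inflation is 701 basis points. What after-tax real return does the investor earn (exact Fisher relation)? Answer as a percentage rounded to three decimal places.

After-tax nominal return = 10.4% × (1 − 0.38) = 6.4480%.
1 + r = 1.06448 / 1.07010 = 0.994748
After-tax real rate = 0.994748 − 1 → -0.525%.

-0.525%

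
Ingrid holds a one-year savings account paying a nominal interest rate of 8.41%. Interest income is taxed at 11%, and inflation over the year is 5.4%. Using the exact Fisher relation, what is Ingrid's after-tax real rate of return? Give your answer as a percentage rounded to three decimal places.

After-tax nominal return = 8.41% × (1 − 0.11) = 7.4849%.
1 + r = 1.074849 / 1.05400 = 1.019781
After-tax real rate = 1.019781 − 1 → 1.978%.

1.978%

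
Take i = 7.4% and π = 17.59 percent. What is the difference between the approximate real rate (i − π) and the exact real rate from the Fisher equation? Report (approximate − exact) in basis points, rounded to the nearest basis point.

-152 basis points

Approximate: r ≈ 7.400% − 17.590% = -10.1900%
Exact: (1 + 0.0740)/(1 + 0.1759) − 1 = -8.6657%
Error = -10.1900% − (-8.6657%) = -1.5243% → -152 basis points.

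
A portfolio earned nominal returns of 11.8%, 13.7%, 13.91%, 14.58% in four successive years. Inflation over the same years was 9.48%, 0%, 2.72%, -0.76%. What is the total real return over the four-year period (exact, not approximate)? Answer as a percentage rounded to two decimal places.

48.66%

Compound the nominal returns: 1.1180 × 1.1370 × 1.1391 × 1.1458 = 1.659101.
Compound inflation: 1.0948 × 1.0000 × 1.0272 × 0.9924 = 1.116032.
Deflate: 1.659101 / 1.116032 = 1.486608.
Total real return = 1.486608 − 1 → 48.66%.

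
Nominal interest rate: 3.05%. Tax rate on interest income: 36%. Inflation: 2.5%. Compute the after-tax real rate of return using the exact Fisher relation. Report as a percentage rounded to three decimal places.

-0.535%

After-tax nominal return = 3.05% × (1 − 0.36) = 1.9520%.
1 + r = 1.01952 / 1.02500 = 0.994654
After-tax real rate = 0.994654 − 1 → -0.535%.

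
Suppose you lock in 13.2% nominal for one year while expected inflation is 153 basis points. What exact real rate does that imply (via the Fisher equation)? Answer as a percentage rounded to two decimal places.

1 + r = 1.13200 / 1.01530 = 1.114941
r = 1.114941 − 1 = 11.4941%, i.e. 11.49%.

11.49%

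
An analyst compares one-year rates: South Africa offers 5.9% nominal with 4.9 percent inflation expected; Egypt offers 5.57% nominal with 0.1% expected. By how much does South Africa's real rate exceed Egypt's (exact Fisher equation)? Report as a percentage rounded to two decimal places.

-4.51%

South Africa: (1 + 0.0590)/(1 + 0.0490) − 1 = 0.9533%
Egypt: (1 + 0.0557)/(1 + 0.0010) − 1 = 5.4645%
Differential = 0.9533% − 5.4645% = -4.5112% → -4.51%.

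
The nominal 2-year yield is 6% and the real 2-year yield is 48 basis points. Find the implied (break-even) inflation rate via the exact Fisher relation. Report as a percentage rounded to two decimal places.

5.49%

(1 + π) = (1 + i)/(1 + r) = 1.06000 / 1.00480 = 1.054936
Break-even inflation = 1.054936 − 1 → 5.49%.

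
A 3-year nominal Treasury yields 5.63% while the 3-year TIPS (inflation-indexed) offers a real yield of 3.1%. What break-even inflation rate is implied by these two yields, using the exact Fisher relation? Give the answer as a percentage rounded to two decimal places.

(1 + π) = (1 + i)/(1 + r) = 1.05630 / 1.03100 = 1.024539
Break-even inflation = 1.024539 − 1 → 2.45%.

2.45%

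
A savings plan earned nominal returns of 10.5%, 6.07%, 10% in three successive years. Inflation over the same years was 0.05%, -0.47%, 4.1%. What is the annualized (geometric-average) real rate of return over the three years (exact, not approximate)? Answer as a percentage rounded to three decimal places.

7.541%

Compound the nominal returns: 1.1050 × 1.0607 × 1.1000 = 1.28928085.
Compound inflation: 1.0005 × 0.9953 × 1.0410 = 1.03662535.
Deflate: 1.28928085 / 1.03662535 = 1.24372884.
Annualized real rate = 1.24372884^(1/3) − 1 = 7.5413% → 7.541%.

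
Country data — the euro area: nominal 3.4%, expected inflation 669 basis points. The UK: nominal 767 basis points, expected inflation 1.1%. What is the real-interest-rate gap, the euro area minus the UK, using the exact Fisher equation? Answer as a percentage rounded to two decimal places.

-9.58%

The euro area: (1 + 0.0340)/(1 + 0.0669) − 1 = -3.0837%
The UK: (1 + 0.0767)/(1 + 0.0110) − 1 = 6.4985%
Differential = -3.0837% − 6.4985% = -9.5822% → -9.58%.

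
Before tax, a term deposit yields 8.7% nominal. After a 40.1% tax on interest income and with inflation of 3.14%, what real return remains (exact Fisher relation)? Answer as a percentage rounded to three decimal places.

After-tax nominal return = 8.7% × (1 − 0.401) = 5.2113%.
1 + r = 1.052113 / 1.03140 = 1.020082
After-tax real rate = 1.020082 − 1 → 2.008%.

2.008%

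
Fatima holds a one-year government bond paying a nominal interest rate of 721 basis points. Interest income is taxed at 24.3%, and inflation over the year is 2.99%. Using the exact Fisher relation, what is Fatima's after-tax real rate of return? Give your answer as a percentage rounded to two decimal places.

2.40%

After-tax nominal return = 7.21% × (1 − 0.243) = 5.45797%.
1 + r = 1.0545797 / 1.02990 = 1.023963
After-tax real rate = 1.023963 − 1 → 2.40%.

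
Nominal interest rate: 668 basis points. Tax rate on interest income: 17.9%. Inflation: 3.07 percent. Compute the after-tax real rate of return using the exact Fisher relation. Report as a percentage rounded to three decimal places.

After-tax nominal return = 6.68% × (1 − 0.179) = 5.48428%.
1 + r = 1.0548428 / 1.03070 = 1.023424
After-tax real rate = 1.023424 − 1 → 2.342%.

2.342%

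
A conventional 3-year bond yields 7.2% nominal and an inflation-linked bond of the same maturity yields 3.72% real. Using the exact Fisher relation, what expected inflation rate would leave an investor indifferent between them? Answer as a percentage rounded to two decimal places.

3.36%

(1 + π) = (1 + i)/(1 + r) = 1.07200 / 1.03720 = 1.033552
Break-even inflation = 1.033552 − 1 → 3.36%.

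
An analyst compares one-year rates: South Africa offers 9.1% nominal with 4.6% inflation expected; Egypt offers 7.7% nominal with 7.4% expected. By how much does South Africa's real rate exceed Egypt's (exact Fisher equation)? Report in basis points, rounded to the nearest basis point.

402 basis points

South Africa: (1 + 0.0910)/(1 + 0.0460) − 1 = 4.3021%
Egypt: (1 + 0.0770)/(1 + 0.0740) − 1 = 0.2793%
Differential = 4.3021% − 0.2793% = 4.0228% → 402 basis points.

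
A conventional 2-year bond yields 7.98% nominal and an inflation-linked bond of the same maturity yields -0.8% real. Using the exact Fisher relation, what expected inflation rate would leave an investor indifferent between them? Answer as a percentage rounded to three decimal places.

(1 + π) = (1 + i)/(1 + r) = 1.07980 / 0.99200 = 1.088508
Break-even inflation = 1.088508 − 1 → 8.851%.

8.851%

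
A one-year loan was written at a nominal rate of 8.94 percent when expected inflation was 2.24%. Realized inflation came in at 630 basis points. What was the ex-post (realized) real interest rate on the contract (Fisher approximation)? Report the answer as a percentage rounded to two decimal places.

2.64%

Ex-post: 8.94% − 6.3% = 2.640%
So the realized real rate is 2.64%.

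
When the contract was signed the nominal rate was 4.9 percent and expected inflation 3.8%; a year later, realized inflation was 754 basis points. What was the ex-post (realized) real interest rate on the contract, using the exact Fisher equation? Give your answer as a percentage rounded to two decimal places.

-2.45%

Ex-post: (1 + 0.0490)/(1 + 0.0754) − 1 = -2.4549%
So the realized real rate is -2.45%.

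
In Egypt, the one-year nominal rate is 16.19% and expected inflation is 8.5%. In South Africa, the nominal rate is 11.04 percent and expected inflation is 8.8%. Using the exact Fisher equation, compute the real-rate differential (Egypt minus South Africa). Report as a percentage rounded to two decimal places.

Egypt: (1 + 0.1619)/(1 + 0.0850) − 1 = 7.0876%
South Africa: (1 + 0.1104)/(1 + 0.0880) − 1 = 2.0588%
Differential = 7.0876% − 2.0588% = 5.0287% → 5.03%.

5.03%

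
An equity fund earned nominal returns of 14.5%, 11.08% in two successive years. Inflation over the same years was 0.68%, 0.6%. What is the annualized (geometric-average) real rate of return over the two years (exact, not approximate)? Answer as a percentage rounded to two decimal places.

12.06%

Nominal growth factor = 1.1450 × 1.1108 = 1.27186600
Price-level growth factor = 1.0068 × 1.0060 = 1.01284080
Real growth factor = 1.27186600 / 1.01284080 = 1.25574128
Annualized real rate = 1.25574128^(1/2) − 1 = 12.0599% → 12.06%.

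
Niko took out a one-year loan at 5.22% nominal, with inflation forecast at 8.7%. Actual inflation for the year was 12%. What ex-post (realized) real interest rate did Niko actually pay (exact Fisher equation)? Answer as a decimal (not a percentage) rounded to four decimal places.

-0.0605

Ex-post: (1 + 0.0522)/(1 + 0.1200) − 1 = -6.0536%
So the realized real rate is -0.0605.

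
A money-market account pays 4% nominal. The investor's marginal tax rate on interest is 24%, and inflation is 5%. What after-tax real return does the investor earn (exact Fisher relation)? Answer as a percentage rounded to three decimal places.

After-tax nominal return = 4% × (1 − 0.24) = 3.0400%.
1 + r = 1.03040 / 1.05000 = 0.981333
After-tax real rate = 0.981333 − 1 → -1.867%.

-1.867%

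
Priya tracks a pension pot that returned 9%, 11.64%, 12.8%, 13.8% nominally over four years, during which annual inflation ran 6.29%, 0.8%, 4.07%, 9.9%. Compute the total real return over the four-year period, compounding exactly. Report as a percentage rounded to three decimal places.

27.474%

Nominal growth factor = 1.0900 × 1.1164 × 1.1280 × 1.1380 = 1.562060
Price-level growth factor = 1.0629 × 1.0080 × 1.0407 × 1.0990 = 1.225395
Real growth factor = 1.562060 / 1.225395 = 1.274740
Total real return = 1.274740 − 1 → 27.474%.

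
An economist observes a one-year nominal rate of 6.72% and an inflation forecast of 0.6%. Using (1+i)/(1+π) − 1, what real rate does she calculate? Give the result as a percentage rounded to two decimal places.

6.08%

1 + r = 1.06720 / 1.00600 = 1.060835
r = 1.060835 − 1 = 6.0835%, i.e. 6.08%.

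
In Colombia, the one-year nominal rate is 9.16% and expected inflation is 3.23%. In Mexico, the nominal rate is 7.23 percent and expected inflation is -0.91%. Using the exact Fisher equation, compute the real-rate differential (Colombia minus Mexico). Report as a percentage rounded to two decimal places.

-2.47%

Colombia: (1 + 0.0916)/(1 + 0.0323) − 1 = 5.7445%
Mexico: (1 + 0.0723)/(1 − 0.0091) − 1 = 8.2148%
Differential = 5.7445% − 8.2148% = -2.4703% → -2.47%.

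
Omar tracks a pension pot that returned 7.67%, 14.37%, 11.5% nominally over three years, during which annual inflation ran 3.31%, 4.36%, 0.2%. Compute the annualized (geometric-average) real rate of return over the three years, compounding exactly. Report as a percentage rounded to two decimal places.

Nominal growth factor = 1.0767 × 1.1437 × 1.1150 = 1.37303530
Price-level growth factor = 1.0331 × 1.0436 × 1.0020 = 1.08029945
Real growth factor = 1.37303530 / 1.08029945 = 1.27097658
Annualized real rate = 1.27097658^(1/3) − 1 = 8.3210% → 8.32%.

8.32%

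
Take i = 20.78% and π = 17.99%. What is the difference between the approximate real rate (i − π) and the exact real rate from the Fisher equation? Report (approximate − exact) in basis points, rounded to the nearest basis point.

43 basis points

Approximate: r ≈ 20.780% − 17.990% = 2.7900%
Exact: (1 + 0.2078)/(1 + 0.1799) − 1 = 2.3646%
Error = 2.7900% − 2.3646% = 0.4254% → 43 basis points.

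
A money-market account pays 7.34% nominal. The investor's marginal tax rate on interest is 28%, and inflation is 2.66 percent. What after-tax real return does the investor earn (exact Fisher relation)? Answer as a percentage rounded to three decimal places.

2.557%

After-tax nominal return = 7.34% × (1 − 0.28) = 5.2848%.
1 + r = 1.052848 / 1.02660 = 1.025568
After-tax real rate = 1.025568 − 1 → 2.557%.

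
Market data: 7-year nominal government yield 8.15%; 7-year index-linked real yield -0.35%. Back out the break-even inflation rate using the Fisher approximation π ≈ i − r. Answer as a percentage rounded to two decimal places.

π ≈ i − r = 8.15% − (-0.35%) → 8.50%.

8.50%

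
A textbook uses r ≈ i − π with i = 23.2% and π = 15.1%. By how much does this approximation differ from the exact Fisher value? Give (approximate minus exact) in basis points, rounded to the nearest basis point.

106 basis points

Approximate: r ≈ 23.200% − 15.100% = 8.1000%
Exact: (1 + 0.2320)/(1 + 0.1510) − 1 = 7.0374%
Error = 8.1000% − 7.0374% = 1.0626% → 106 basis points.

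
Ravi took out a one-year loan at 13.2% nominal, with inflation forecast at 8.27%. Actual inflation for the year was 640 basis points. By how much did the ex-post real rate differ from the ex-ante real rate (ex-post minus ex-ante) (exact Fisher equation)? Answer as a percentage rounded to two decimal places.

1.84%

Ex-ante: (1 + 0.1320)/(1 + 0.0827) − 1 = 4.5534%
Ex-post: (1 + 0.1320)/(1 + 0.0640) − 1 = 6.3910%
Difference (ex-post − ex-ante) = 1.8375% → 1.84%.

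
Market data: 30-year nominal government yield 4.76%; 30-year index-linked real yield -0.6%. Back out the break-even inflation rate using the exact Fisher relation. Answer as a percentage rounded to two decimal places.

5.39%

(1 + π) = (1 + i)/(1 + r) = 1.04760 / 0.99400 = 1.053924
Break-even inflation = 1.053924 − 1 → 5.39%.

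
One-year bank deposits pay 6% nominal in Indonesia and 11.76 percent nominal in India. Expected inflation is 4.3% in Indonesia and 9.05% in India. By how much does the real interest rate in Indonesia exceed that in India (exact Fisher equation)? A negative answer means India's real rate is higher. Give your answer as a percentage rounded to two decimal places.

Indonesia: (1 + 0.0600)/(1 + 0.0430) − 1 = 1.6299%
India: (1 + 0.1176)/(1 + 0.0905) − 1 = 2.4851%
Differential = 1.6299% − 2.4851% = -0.8552% → -0.86%.

-0.86%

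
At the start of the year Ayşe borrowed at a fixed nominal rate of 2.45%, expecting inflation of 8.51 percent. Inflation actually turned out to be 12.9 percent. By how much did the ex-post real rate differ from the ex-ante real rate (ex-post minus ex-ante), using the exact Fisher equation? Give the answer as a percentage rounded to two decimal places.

-3.67%

Ex-ante: (1 + 0.0245)/(1 + 0.0851) − 1 = -5.5847%
Ex-post: (1 + 0.0245)/(1 + 0.1290) − 1 = -9.2560%
Difference (ex-post − ex-ante) = -3.6712% → -3.67%.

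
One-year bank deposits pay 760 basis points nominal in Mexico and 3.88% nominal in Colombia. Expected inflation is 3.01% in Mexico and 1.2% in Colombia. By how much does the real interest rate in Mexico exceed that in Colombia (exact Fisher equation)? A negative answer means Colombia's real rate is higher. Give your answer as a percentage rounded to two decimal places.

Mexico: (1 + 0.0760)/(1 + 0.0301) − 1 = 4.4559%
Colombia: (1 + 0.0388)/(1 + 0.0120) − 1 = 2.6482%
Differential = 4.4559% − 2.6482% = 1.8077% → 1.81%.

1.81%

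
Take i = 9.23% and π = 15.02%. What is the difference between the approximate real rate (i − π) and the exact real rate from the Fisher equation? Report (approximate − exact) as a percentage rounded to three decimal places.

-0.756%

Approximate: r ≈ 9.230% − 15.020% = -5.7900%
Exact: (1 + 0.0923)/(1 + 0.1502) − 1 = -5.0339%
Error = -5.7900% − (-5.0339%) = -0.7561% → -0.756%.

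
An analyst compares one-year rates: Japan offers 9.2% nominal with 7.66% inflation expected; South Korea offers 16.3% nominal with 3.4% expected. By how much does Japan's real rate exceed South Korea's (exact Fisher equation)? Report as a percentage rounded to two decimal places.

Japan: (1 + 0.0920)/(1 + 0.0766) − 1 = 1.4304%
South Korea: (1 + 0.1630)/(1 + 0.0340) − 1 = 12.4758%
Differential = 1.4304% − 12.4758% = -11.0454% → -11.05%.

-11.05%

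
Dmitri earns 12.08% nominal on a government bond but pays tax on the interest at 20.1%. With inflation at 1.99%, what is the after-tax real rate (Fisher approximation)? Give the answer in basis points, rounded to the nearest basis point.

After-tax nominal return = 12.08% × (1 − 0.201) = 9.65192%.
r ≈ 9.65192% − 1.99% → 766 basis points.

766 basis points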